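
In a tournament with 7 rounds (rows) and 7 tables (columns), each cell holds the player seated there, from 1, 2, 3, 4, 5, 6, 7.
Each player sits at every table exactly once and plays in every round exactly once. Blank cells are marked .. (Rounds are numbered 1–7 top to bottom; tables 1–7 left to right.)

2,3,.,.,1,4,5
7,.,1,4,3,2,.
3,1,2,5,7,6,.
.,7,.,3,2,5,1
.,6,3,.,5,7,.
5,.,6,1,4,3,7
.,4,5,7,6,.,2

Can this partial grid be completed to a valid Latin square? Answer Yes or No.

Round 1, table 3: round 1 has {1, 2, 3, 4, 5} and table 3 has {1, 2, 3, 5, 6}, so it must be 7.
Round 1, table 4: round 1 has {1, 2, 3, 4, 5, 7} and table 4 has {1, 3, 4, 5, 7}, so it must be 6.
Round 2, table 2: round 2 has {1, 2, 3, 4, 7} and table 2 has {1, 3, 4, 6, 7}, so it must be 5.
Round 2, table 7: round 2 has {1, 2, 3, 4, 5, 7} and table 7 has {1, 2, 5, 7}, so it must be 6.
Round 3, table 7: round 3 has {1, 2, 3, 5, 6, 7} and table 7 has {1, 2, 5, 6, 7}, so it must be 4.
Now round 5, table 7: round 5 together with table 7 already contain {1, 2, 3, 4, 5, 6, 7} — every symbol — so nothing can go there. The grid has no valid completion.

No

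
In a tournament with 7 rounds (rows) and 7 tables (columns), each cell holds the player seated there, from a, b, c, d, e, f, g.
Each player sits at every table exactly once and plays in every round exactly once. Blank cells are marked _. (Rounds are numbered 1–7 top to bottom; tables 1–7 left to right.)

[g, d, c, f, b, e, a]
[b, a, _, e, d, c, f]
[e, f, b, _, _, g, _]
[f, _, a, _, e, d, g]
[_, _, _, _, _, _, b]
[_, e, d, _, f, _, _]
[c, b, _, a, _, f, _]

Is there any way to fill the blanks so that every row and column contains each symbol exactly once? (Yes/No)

Round 2, table 3: round 2 has {a, b, c, d, e, f} and table 3 has {a, b, c, d}, so it must be g.
Round 4, table 2: round 4 has {a, d, e, f, g} and table 2 has {a, b, d, e, f}, so it must be c.
Round 4, table 4: round 4 has {a, c, d, e, f, g} and table 4 has {a, e, f}, so it must be b.
Round 5, table 2: round 5 has {b} and table 2 has {a, b, c, d, e, f}, so it must be g.
Round 5, table 6: round 5 has {b, g} and table 6 has {c, d, e, f, g}, so it must be a.
Round 5, table 1: round 5 has {a, b, g} and table 1 has {b, c, e, f, g}, so it must be d.
Round 5, table 4: round 5 has {a, b, d, g} and table 4 has {a, b, e, f}, so it must be c.
Now round 5, table 5: round 5 together with table 5 already contain {a, b, c, d, e, f, g} — every symbol — so nothing can go there. The grid has no valid completion.

No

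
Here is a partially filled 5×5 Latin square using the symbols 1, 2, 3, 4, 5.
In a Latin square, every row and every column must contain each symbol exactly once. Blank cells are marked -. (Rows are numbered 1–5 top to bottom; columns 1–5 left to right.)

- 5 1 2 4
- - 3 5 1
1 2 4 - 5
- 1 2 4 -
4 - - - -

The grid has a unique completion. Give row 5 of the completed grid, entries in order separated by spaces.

Row 5, column 2: row 5 has {4} and column 2 has {1, 2, 5}, leaving only 3.
Row 5, column 3: row 5 has {3, 4} and column 3 has {1, 2, 3, 4}, leaving only 5.
Row 5, column 4: row 5 has {3, 4, 5} and column 4 has {2, 4, 5}, leaving only 1.
Row 5, column 5: row 5 has {1, 3, 4, 5} and column 5 has {1, 4, 5}, leaving only 2.
So row 5 reads: 4 3 5 1 2.

4 3 5 1 2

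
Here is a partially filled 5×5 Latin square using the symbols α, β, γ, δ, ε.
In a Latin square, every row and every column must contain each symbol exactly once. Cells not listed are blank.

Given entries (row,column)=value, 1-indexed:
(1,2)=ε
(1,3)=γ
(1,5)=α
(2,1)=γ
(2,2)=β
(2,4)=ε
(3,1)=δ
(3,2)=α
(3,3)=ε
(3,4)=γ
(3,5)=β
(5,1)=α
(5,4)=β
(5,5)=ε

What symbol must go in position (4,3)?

Row 1, column 1: row 1 has {α, γ, ε} and column 1 has {α, γ, δ}, leaving only β.
Row 1, column 4: row 1 has {α, β, γ, ε} and column 4 has {β, γ, ε}, leaving only δ.
Row 2, column 5: row 2 has {β, γ, ε} and column 5 has {α, β, ε}, leaving only δ.
Row 2, column 3: row 2 has {β, γ, δ, ε} and column 3 has {γ, ε}, leaving only α.
Row 4, column 1: row 4 has {} and column 1 has {α, β, γ, δ}, leaving only ε.
Row 4, column 4: row 4 has {ε} and column 4 has {β, γ, δ, ε}, leaving only α.
Row 4, column 5: row 4 has {α, ε} and column 5 has {α, β, δ, ε}, leaving only γ.
Row 4, column 2: row 4 has {α, γ, ε} and column 2 has {α, β, ε}, leaving only δ.
Row 4 already has {α, γ, δ, ε} and column 3 already has {α, γ, ε}, so row 4, column 3 must be β.

β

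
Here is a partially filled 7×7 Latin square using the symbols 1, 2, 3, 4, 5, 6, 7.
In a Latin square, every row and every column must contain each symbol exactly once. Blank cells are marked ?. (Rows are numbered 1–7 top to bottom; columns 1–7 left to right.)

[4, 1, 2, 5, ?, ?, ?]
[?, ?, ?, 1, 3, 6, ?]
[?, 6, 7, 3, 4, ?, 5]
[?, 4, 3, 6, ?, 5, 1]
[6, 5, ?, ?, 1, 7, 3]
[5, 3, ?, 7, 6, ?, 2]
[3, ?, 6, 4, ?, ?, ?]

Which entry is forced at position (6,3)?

Row 1, column 5: row 1 has {1, 2, 4, 5} and column 5 has {1, 3, 4, 6}, leaving only 7.
Row 1, column 6: row 1 has {1, 2, 4, 5, 7} and column 6 has {5, 6, 7}, leaving only 3.
Row 1, column 7: row 1 has {1, 2, 3, 4, 5, 7} and column 7 has {1, 2, 3, 5}, leaving only 6.
Row 4, column 5: row 4 has {1, 3, 4, 5, 6} and column 5 has {1, 3, 4, 6, 7}, leaving only 2.
Row 4, column 1: row 4 has {1, 2, 3, 4, 5, 6} and column 1 has {3, 4, 5, 6}, leaving only 7.
Row 2, column 1: row 2 has {1, 3, 6} and column 1 has {3, 4, 5, 6, 7}, leaving only 2.
Row 2, column 2: row 2 has {1, 2, 3, 6} and column 2 has {1, 3, 4, 5, 6}, leaving only 7.
Row 2, column 7: row 2 has {1, 2, 3, 6, 7} and column 7 has {1, 2, 3, 5, 6}, leaving only 4.
Row 2, column 3: row 2 has {1, 2, 3, 4, 6, 7} and column 3 has {2, 3, 6, 7}, leaving only 5.
Row 3, column 1: row 3 has {3, 4, 5, 6, 7} and column 1 has {2, 3, 4, 5, 6, 7}, leaving only 1.
Row 3, column 6: row 3 has {1, 3, 4, 5, 6, 7} and column 6 has {3, 5, 6, 7}, leaving only 2.
Row 5, column 3: row 5 has {1, 3, 5, 6, 7} and column 3 has {2, 3, 5, 6, 7}, leaving only 4.
Row 6 already has {2, 3, 5, 6, 7} and column 3 already has {2, 3, 4, 5, 6, 7}, so row 6, column 3 must be 1.

1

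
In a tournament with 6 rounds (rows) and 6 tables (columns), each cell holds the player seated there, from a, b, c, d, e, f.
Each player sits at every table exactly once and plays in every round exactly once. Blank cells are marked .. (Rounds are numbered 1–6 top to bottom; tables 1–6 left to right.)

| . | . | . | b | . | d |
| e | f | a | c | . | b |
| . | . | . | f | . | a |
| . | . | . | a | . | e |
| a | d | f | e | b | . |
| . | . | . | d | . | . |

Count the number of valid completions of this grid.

14

Round 1, table 1: eliminating its round and table leaves {c, f}.
Round 1, table 2: eliminating its round and table leaves {a, c, e}.
Round 1, table 3: eliminating its round and table leaves {c, e}.
Round 1, table 5: eliminating its round and table leaves {a, c, e, f}.
Round 2, table 5: eliminating its round and table leaves {d}.
Round 3, table 1: eliminating its round and table leaves {b, c, d}.
Round 3, table 2: eliminating its round and table leaves {b, c, e}.
Round 3, table 3: eliminating its round and table leaves {b, c, d, e}.
Round 3, table 5: eliminating its round and table leaves {c, d, e}.
Round 4, table 1: eliminating its round and table leaves {b, c, d, f}.
Round 4, table 2: eliminating its round and table leaves {b, c}.
Round 4, table 3: eliminating its round and table leaves {b, c, d}.
Round 4, table 5: eliminating its round and table leaves {c, d, f}.
Round 5, table 6: eliminating its round and table leaves {c}.
Round 6, table 1: eliminating its round and table leaves {b, c, f}.
Round 6, table 2: eliminating its round and table leaves {a, b, c, e}.
Round 6, table 3: eliminating its round and table leaves {b, c, e}.
Round 6, table 5: eliminating its round and table leaves {a, c, e, f}.
Round 6, table 6: eliminating its round and table leaves {c, f}.
Enumerating the assignments across these blanks that avoid any round or table repeat gives 14 completions.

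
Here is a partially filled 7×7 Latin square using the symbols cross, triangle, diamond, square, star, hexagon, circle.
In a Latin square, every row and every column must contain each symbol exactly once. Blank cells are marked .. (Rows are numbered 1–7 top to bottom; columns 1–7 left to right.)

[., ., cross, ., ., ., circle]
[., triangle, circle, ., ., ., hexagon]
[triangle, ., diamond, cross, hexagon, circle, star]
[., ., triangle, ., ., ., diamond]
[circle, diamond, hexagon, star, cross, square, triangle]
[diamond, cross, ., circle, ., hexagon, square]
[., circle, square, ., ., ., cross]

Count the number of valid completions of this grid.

8

Row 1, column 1: eliminating its row and column leaves {square, star, hexagon}.
Row 1, column 2: eliminating its row and column leaves {square, star, hexagon}.
Row 1, column 4: eliminating its row and column leaves {triangle, diamond, square, hexagon}.
Row 1, column 5: eliminating its row and column leaves {triangle, diamond, square, star}.
Row 1, column 6: eliminating its row and column leaves {triangle, diamond, star}.
Row 2, column 1: eliminating its row and column leaves {cross, square, star}.
Row 2, column 4: eliminating its row and column leaves {diamond, square}.
Row 2, column 5: eliminating its row and column leaves {diamond, square, star}.
Row 2, column 6: eliminating its row and column leaves {cross, diamond, star}.
Row 3, column 2: eliminating its row and column leaves {square}.
Row 4, column 1: eliminating its row and column leaves {cross, square, star, hexagon}.
Row 4, column 2: eliminating its row and column leaves {square, star, hexagon}.
Row 4, column 4: eliminating its row and column leaves {square, hexagon}.
Row 4, column 5: eliminating its row and column leaves {square, star, circle}.
Row 4, column 6: eliminating its row and column leaves {cross, star}.
Row 6, column 3: eliminating its row and column leaves {star}.
Row 6, column 5: eliminating its row and column leaves {triangle, star}.
Row 7, column 1: eliminating its row and column leaves {star, hexagon}.
Row 7, column 4: eliminating its row and column leaves {triangle, diamond, hexagon}.
Row 7, column 5: eliminating its row and column leaves {triangle, diamond, star}.
Row 7, column 6: eliminating its row and column leaves {triangle, diamond, star}.
Enumerating the assignments across these blanks that avoid any row or column repeat gives 8 completions.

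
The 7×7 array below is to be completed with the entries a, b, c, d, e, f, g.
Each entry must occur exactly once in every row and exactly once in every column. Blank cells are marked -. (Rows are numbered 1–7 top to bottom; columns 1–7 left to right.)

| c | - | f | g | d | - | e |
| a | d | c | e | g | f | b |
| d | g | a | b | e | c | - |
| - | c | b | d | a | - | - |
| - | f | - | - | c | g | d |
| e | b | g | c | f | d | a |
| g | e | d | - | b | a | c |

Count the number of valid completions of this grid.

Row 1, column 2: eliminating its row and column leaves {a}.
Row 1, column 6: eliminating its row and column leaves {b}.
Row 3, column 7: eliminating its row and column leaves {f}.
Row 4, column 1: eliminating its row and column leaves {f}.
Row 4, column 6: eliminating its row and column leaves {e}.
Row 4, column 7: eliminating its row and column leaves {f, g}.
Row 5, column 1: eliminating its row and column leaves {b}.
Row 5, column 3: eliminating its row and column leaves {e}.
Row 5, column 4: eliminating its row and column leaves {a}.
Row 7, column 4: eliminating its row and column leaves {f}.
Only one assignment across all blanks avoids any row or column repeat, giving 1 completion.

1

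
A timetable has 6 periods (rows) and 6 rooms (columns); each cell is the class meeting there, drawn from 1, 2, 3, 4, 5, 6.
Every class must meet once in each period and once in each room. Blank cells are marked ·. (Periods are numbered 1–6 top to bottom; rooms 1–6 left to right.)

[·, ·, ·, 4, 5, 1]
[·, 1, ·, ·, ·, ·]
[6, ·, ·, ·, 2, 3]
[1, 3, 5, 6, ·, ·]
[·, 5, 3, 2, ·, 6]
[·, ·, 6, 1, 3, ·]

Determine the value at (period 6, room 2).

2

Period 1, room 3: period 1 has {1, 4, 5} and room 3 has {3, 5, 6}, leaving only 2.
Period 1, room 1: period 1 has {1, 2, 4, 5} and room 1 has {1, 6}, leaving only 3.
Period 1, room 2: period 1 has {1, 2, 3, 4, 5} and room 2 has {1, 3, 5}, leaving only 6.
Period 2, room 3: period 2 has {1} and room 3 has {2, 3, 5, 6}, leaving only 4.
Period 2, room 5: period 2 has {1, 4} and room 5 has {2, 3, 5}, leaving only 6.
Period 3, room 2: period 3 has {2, 3, 6} and room 2 has {1, 3, 5, 6}, leaving only 4.
Period 6 already has {1, 3, 6} and room 2 already has {1, 3, 4, 5, 6}, so period 6, room 2 must be 2.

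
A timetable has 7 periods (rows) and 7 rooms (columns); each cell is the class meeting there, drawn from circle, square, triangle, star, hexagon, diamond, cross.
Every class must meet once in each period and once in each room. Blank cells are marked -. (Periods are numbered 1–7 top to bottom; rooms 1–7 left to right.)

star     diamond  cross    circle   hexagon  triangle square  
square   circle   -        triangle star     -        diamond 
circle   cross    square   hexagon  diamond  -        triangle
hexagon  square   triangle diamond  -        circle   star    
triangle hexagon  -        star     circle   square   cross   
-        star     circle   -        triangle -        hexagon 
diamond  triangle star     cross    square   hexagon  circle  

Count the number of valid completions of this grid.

1

Period 2, room 3: eliminating its period and room leaves {hexagon}.
Period 2, room 6: eliminating its period and room leaves {cross}.
Period 3, room 6: eliminating its period and room leaves {star}.
Period 4, room 5: eliminating its period and room leaves {cross}.
Period 5, room 3: eliminating its period and room leaves {diamond}.
Period 6, room 1: eliminating its period and room leaves {cross}.
Period 6, room 4: eliminating its period and room leaves {square}.
Period 6, room 6: eliminating its period and room leaves {diamond, cross}.
Only one assignment across all blanks avoids any period or room repeat, giving 1 completion.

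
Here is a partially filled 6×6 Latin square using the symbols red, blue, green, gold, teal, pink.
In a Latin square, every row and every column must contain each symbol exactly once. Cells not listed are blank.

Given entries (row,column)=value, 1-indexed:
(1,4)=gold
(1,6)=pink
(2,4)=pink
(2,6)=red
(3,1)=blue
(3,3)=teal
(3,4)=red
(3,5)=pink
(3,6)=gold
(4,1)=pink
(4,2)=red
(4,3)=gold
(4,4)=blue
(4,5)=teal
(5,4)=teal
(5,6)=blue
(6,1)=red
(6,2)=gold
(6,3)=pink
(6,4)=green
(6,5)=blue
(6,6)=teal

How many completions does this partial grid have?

Row 1, column 1: eliminating its row and column leaves {green, teal}.
Row 1, column 2: eliminating its row and column leaves {blue, green, teal}.
Row 1, column 3: eliminating its row and column leaves {red, blue, green}.
Row 1, column 5: eliminating its row and column leaves {red, green}.
Row 2, column 1: eliminating its row and column leaves {green, gold, teal}.
Row 2, column 2: eliminating its row and column leaves {blue, green, teal}.
Row 2, column 3: eliminating its row and column leaves {blue, green}.
Row 2, column 5: eliminating its row and column leaves {green, gold}.
Row 3, column 2: eliminating its row and column leaves {green}.
Row 4, column 6: eliminating its row and column leaves {green}.
Row 5, column 1: eliminating its row and column leaves {green, gold}.
Row 5, column 2: eliminating its row and column leaves {green, pink}.
Row 5, column 3: eliminating its row and column leaves {red, green}.
Row 5, column 5: eliminating its row and column leaves {red, green, gold}.
Enumerating the assignments across these blanks that avoid any row or column repeat gives 4 completions.

4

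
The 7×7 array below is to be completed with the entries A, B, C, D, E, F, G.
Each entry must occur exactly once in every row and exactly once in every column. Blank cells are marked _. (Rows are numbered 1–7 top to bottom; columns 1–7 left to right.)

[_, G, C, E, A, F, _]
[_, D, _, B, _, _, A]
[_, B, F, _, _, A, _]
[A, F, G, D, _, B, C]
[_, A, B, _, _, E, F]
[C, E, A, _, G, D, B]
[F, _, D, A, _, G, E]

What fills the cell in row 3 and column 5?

D

Row 1, column 7: row 1 has {A, C, E, F, G} and column 7 has {A, B, C, E, F}, leaving only D.
Row 1, column 1: row 1 has {A, C, D, E, F, G} and column 1 has {A, C, F}, leaving only B.
Row 2, column 3: row 2 has {A, B, D} and column 3 has {A, B, C, D, F, G}, leaving only E.
Row 2, column 1: row 2 has {A, B, D, E} and column 1 has {A, B, C, F}, leaving only G.
Row 2, column 6: row 2 has {A, B, D, E, G} and column 6 has {A, B, D, E, F, G}, leaving only C.
Row 2, column 5: row 2 has {A, B, C, D, E, G} and column 5 has {A, G}, leaving only F.
Row 3, column 7: row 3 has {A, B, F} and column 7 has {A, B, C, D, E, F}, leaving only G.
Row 3, column 4: row 3 has {A, B, F, G} and column 4 has {A, B, D, E}, leaving only C.
Row 4, column 5: row 4 has {A, B, C, D, F, G} and column 5 has {A, F, G}, leaving only E.
Row 3 already has {A, B, C, F, G} and column 5 already has {A, E, F, G}, so row 3, column 5 must be D.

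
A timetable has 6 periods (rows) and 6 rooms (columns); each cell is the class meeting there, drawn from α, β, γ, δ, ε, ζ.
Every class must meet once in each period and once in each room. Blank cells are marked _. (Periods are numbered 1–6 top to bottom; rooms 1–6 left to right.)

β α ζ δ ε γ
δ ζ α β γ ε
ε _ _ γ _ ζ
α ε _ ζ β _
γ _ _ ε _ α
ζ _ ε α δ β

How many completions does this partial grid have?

2

Period 3, room 2: eliminating its period and room leaves {β, δ}.
Period 3, room 3: eliminating its period and room leaves {β, δ}.
Period 3, room 5: eliminating its period and room leaves {α}.
Period 4, room 3: eliminating its period and room leaves {γ, δ}.
Period 4, room 6: eliminating its period and room leaves {δ}.
Period 5, room 2: eliminating its period and room leaves {β, δ}.
Period 5, room 3: eliminating its period and room leaves {β, δ}.
Period 5, room 5: eliminating its period and room leaves {ζ}.
Period 6, room 2: eliminating its period and room leaves {γ}.
Enumerating the assignments across these blanks that avoid any period or room repeat gives 2 completions.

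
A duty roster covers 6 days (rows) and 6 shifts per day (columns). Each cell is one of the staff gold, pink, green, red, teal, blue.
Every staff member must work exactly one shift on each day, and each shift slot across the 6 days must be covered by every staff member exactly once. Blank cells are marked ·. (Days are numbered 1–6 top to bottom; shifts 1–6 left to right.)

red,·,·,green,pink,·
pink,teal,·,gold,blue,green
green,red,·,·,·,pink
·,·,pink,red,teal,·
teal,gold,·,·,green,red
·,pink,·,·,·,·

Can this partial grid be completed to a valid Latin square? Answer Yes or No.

No day or shift among the givens repeats a symbol, and propagating forced cells runs into no contradiction.
One valid completion exists (for instance, red blue gold green pink teal / pink teal red gold blue green / green red teal blue gold pink / gold green pink red teal blue / teal gold blue pink green red / blue pink green teal red gold).

Yes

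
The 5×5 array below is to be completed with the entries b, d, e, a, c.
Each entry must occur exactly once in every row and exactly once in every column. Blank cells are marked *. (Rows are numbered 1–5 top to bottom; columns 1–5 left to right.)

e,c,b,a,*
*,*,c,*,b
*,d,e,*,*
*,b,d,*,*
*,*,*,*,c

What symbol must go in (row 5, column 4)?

Row 1, column 5: row 1 has {b, e, a, c} and column 5 has {b, c}, leaving only d.
Row 3, column 5: row 3 has {d, e} and column 5 has {b, d, c}, leaving only a.
Row 4, column 5: row 4 has {b, d} and column 5 has {b, d, a, c}, leaving only e.
Row 4, column 4: row 4 has {b, d, e} and column 4 has {a}, leaving only c.
Row 3, column 4: row 3 has {d, e, a} and column 4 has {a, c}, leaving only b.
Row 3, column 1: row 3 has {b, d, e, a} and column 1 has {e}, leaving only c.
Row 4, column 1: row 4 has {b, d, e, c} and column 1 has {e, c}, leaving only a.
Row 2, column 1: row 2 has {b, c} and column 1 has {e, a, c}, leaving only d.
Row 2, column 4: row 2 has {b, d, c} and column 4 has {b, a, c}, leaving only e.
Row 5 already has {c} and column 4 already has {b, e, a, c}, so row 5, column 4 must be d.

d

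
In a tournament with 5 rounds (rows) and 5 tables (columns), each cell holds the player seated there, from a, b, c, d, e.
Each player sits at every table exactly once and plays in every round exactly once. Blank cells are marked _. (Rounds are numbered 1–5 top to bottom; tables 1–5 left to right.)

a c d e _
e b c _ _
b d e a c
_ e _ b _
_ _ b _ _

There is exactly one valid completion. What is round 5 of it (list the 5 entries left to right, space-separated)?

d a b c e

Round 5, table 2: round 5 has {b} and table 2 has {b, c, d, e}, leaving only a.
Round 1, table 5: round 1 has {a, c, d, e} and table 5 has {c}, leaving only b.
Round 2, table 4: round 2 has {b, c, e} and table 4 has {a, b, e}, leaving only d.
Round 5, table 4: round 5 has {a, b} and table 4 has {a, b, d, e}, leaving only c.
Round 5, table 1: round 5 has {a, b, c} and table 1 has {a, b, e}, leaving only d.
Round 5, table 5: round 5 has {a, b, c, d} and table 5 has {b, c}, leaving only e.
So round 5 reads: d a b c e.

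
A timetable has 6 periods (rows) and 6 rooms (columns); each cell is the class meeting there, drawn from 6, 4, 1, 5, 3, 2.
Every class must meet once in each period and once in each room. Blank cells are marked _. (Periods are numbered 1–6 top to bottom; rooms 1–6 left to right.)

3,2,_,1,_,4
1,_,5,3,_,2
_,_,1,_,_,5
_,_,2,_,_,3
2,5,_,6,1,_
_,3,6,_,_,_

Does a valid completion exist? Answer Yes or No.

No

Period 1, room 3: period 1 together with room 3 already contain {6, 4, 1, 5, 3, 2} — every symbol — so nothing can go there. The grid has no valid completion.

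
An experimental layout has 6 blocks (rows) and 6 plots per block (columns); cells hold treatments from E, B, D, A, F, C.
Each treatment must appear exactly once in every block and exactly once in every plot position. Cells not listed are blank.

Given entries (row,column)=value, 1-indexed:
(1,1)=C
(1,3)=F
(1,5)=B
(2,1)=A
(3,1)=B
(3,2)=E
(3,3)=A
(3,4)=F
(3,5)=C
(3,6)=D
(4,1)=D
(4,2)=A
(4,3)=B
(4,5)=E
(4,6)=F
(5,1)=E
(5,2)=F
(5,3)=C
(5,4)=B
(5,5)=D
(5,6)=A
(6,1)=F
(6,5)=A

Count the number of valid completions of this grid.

Block 1, plot 2: eliminating its block and plot leaves {D}.
Block 1, plot 4: eliminating its block and plot leaves {E, D, A}.
Block 1, plot 6: eliminating its block and plot leaves {E}.
Block 2, plot 2: eliminating its block and plot leaves {B, D, C}.
Block 2, plot 3: eliminating its block and plot leaves {E, D}.
Block 2, plot 4: eliminating its block and plot leaves {E, D, C}.
Block 2, plot 5: eliminating its block and plot leaves {F}.
Block 2, plot 6: eliminating its block and plot leaves {E, B, C}.
Block 4, plot 4: eliminating its block and plot leaves {C}.
Block 6, plot 2: eliminating its block and plot leaves {B, D, C}.
Block 6, plot 3: eliminating its block and plot leaves {E, D}.
Block 6, plot 4: eliminating its block and plot leaves {E, D, C}.
Block 6, plot 6: eliminating its block and plot leaves {E, B, C}.
Enumerating the assignments across these blanks that avoid any block or plot repeat gives 4 completions.

4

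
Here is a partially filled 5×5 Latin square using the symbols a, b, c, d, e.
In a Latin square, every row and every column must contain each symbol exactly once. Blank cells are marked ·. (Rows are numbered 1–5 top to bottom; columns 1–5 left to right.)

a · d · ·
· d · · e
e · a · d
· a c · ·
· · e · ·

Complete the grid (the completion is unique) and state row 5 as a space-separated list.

Row 2, column 3: row 2 has {d, e} and column 3 has {a, c, d, e}, leaving only b.
Row 2, column 1: row 2 has {b, d, e} and column 1 has {a, e}, leaving only c.
Row 2, column 4: row 2 has {b, c, d, e} and column 4 has {}, leaving only a.
Row 4, column 5: row 4 has {a, c} and column 5 has {d, e}, leaving only b.
Row 1, column 5: row 1 has {a, d} and column 5 has {b, d, e}, leaving only c.
Row 5, column 5: row 5 has {e} and column 5 has {b, c, d, e}, leaving only a.
Row 4, column 1: row 4 has {a, b, c} and column 1 has {a, c, e}, leaving only d.
Row 5, column 1: row 5 has {a, e} and column 1 has {a, c, d, e}, leaving only b.
Row 5, column 2: row 5 has {a, b, e} and column 2 has {a, d}, leaving only c.
Row 5, column 4: row 5 has {a, b, c, e} and column 4 has {a}, leaving only d.
So row 5 reads: b c e d a.

b c e d a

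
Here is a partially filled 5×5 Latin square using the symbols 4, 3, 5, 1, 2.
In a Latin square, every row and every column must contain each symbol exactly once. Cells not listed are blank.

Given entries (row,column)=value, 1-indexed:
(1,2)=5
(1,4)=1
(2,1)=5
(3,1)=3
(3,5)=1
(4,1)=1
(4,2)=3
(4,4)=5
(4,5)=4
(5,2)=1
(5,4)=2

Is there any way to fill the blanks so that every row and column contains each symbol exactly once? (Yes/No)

No row or column among the givens repeats a symbol, and propagating forced cells runs into no contradiction.
One valid completion exists (for instance, 2 5 4 1 3 / 5 4 1 3 2 / 3 2 5 4 1 / 1 3 2 5 4 / 4 1 3 2 5).

Yes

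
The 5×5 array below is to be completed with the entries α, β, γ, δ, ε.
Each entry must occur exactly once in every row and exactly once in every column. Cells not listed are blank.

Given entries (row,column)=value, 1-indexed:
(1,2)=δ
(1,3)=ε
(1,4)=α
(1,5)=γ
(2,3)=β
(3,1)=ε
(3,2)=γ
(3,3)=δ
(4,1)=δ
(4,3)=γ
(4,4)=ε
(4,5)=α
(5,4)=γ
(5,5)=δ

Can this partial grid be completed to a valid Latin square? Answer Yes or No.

Row 1, column 1: row 1 has {α, γ, δ, ε} and column 1 has {δ, ε}, so it must be β.
Row 2, column 4: row 2 has {β} and column 4 has {α, γ, ε}, so it must be δ.
Row 2, column 5: row 2 has {β, δ} and column 5 has {α, γ, δ}, so it must be ε.
Row 2, column 2: row 2 has {β, δ, ε} and column 2 has {γ, δ}, so it must be α.
Row 2, column 1: row 2 has {α, β, δ, ε} and column 1 has {β, δ, ε}, so it must be γ.
Row 3, column 4: row 3 has {γ, δ, ε} and column 4 has {α, γ, δ, ε}, so it must be β.
Now row 3, column 5: row 3 together with column 5 already contain {α, β, γ, δ, ε} — every symbol — so nothing can go there. The grid has no valid completion.

No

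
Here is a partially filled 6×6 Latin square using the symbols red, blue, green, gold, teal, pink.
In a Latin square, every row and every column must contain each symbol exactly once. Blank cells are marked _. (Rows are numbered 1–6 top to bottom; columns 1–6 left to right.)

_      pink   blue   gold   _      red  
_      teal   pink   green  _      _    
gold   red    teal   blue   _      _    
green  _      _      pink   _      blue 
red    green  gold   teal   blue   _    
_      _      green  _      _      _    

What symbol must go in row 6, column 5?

Row 1, column 1: row 1 has {red, blue, gold, pink} and column 1 has {red, green, gold}, leaving only teal.
Row 1, column 5: row 1 has {red, blue, gold, teal, pink} and column 5 has {blue}, leaving only green.
Row 2, column 1: row 2 has {green, teal, pink} and column 1 has {red, green, gold, teal}, leaving only blue.
Row 2, column 6: row 2 has {blue, green, teal, pink} and column 6 has {red, blue}, leaving only gold.
Row 2, column 5: row 2 has {blue, green, gold, teal, pink} and column 5 has {blue, green}, leaving only red.
Row 3, column 5: row 3 has {red, blue, gold, teal} and column 5 has {red, blue, green}, leaving only pink.
Row 3, column 6: row 3 has {red, blue, gold, teal, pink} and column 6 has {red, blue, gold}, leaving only green.
Row 4, column 2: row 4 has {blue, green, pink} and column 2 has {red, green, teal, pink}, leaving only gold.
Row 4, column 3: row 4 has {blue, green, gold, pink} and column 3 has {blue, green, gold, teal, pink}, leaving only red.
Row 4, column 5: row 4 has {red, blue, green, gold, pink} and column 5 has {red, blue, green, pink}, leaving only teal.
Row 6 already has {green} and column 5 already has {red, blue, green, teal, pink}, so row 6, column 5 must be gold.

gold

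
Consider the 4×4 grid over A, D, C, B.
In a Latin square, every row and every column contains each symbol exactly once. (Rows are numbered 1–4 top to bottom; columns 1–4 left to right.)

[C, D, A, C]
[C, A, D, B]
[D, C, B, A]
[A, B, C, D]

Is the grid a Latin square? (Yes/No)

No

Column 1 contains C twice (at rows 1 and 2), so it is not a permutation.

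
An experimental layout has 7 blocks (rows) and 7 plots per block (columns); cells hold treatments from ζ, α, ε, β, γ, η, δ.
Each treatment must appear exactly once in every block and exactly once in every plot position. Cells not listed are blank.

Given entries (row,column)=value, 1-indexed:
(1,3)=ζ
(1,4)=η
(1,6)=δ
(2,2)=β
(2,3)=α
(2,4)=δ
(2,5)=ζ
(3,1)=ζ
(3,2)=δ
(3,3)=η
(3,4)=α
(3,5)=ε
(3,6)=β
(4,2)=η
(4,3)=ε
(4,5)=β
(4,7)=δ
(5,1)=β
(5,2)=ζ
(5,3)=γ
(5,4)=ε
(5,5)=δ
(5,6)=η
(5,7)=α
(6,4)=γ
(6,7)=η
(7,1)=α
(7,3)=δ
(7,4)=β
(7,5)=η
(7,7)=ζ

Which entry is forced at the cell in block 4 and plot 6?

α

Block 3, plot 7: block 3 has {ζ, α, ε, β, η, δ} and plot 7 has {ζ, α, η, δ}, leaving only γ.
Block 2, plot 7: block 2 has {ζ, α, β, δ} and plot 7 has {ζ, α, γ, η, δ}, leaving only ε.
Block 1, plot 7: block 1 has {ζ, η, δ} and plot 7 has {ζ, α, ε, γ, η, δ}, leaving only β.
Block 2, plot 6: block 2 has {ζ, α, ε, β, δ} and plot 6 has {β, η, δ}, leaving only γ.
Block 2, plot 1: block 2 has {ζ, α, ε, β, γ, δ} and plot 1 has {ζ, α, β}, leaving only η.
Block 4, plot 1: block 4 has {ε, β, η, δ} and plot 1 has {ζ, α, β, η}, leaving only γ.
Block 1, plot 1: block 1 has {ζ, β, η, δ} and plot 1 has {ζ, α, β, γ, η}, leaving only ε.
Block 4, plot 4: block 4 has {ε, β, γ, η, δ} and plot 4 has {α, ε, β, γ, η, δ}, leaving only ζ.
Block 4 already has {ζ, ε, β, γ, η, δ} and plot 6 already has {β, γ, η, δ}, so block 4, plot 6 must be α.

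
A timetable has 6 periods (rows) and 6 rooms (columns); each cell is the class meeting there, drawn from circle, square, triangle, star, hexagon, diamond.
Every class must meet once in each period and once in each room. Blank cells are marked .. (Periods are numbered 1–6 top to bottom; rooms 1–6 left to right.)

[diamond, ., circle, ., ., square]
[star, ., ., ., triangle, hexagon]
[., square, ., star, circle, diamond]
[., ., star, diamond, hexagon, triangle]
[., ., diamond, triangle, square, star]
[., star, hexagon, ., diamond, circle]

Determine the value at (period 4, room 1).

square

Period 1, room 4: period 1 has {circle, square, diamond} and room 4 has {triangle, star, diamond}, leaving only hexagon.
Period 1, room 2: period 1 has {circle, square, hexagon, diamond} and room 2 has {square, star}, leaving only triangle.
Period 1, room 5: period 1 has {circle, square, triangle, hexagon, diamond} and room 5 has {circle, square, triangle, hexagon, diamond}, leaving only star.
Period 2, room 3: period 2 has {triangle, star, hexagon} and room 3 has {circle, star, hexagon, diamond}, leaving only square.
Period 2, room 4: period 2 has {square, triangle, star, hexagon} and room 4 has {triangle, star, hexagon, diamond}, leaving only circle.
Period 2, room 2: period 2 has {circle, square, triangle, star, hexagon} and room 2 has {square, triangle, star}, leaving only diamond.
Period 3, room 3: period 3 has {circle, square, star, diamond} and room 3 has {circle, square, star, hexagon, diamond}, leaving only triangle.
Period 3, room 1: period 3 has {circle, square, triangle, star, diamond} and room 1 has {star, diamond}, leaving only hexagon.
Period 4, room 2: period 4 has {triangle, star, hexagon, diamond} and room 2 has {square, triangle, star, diamond}, leaving only circle.
Period 4 already has {circle, triangle, star, hexagon, diamond} and room 1 already has {star, hexagon, diamond}, so period 4, room 1 must be square.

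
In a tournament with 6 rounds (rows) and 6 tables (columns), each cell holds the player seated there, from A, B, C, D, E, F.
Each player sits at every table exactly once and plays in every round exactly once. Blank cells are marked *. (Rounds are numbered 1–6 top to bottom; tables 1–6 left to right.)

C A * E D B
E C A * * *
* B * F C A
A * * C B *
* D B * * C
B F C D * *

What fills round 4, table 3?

Round 1, table 3: round 1 has {A, B, C, D, E} and table 3 has {A, B, C}, leaving only F.
Round 2, table 4: round 2 has {A, C, E} and table 4 has {C, D, E, F}, leaving only B.
Round 2, table 5: round 2 has {A, B, C, E} and table 5 has {B, C, D}, leaving only F.
Round 2, table 6: round 2 has {A, B, C, E, F} and table 6 has {A, B, C}, leaving only D.
Round 3, table 1: round 3 has {A, B, C, F} and table 1 has {A, B, C, E}, leaving only D.
Round 3, table 3: round 3 has {A, B, C, D, F} and table 3 has {A, B, C, F}, leaving only E.
Round 4 already has {A, B, C} and table 3 already has {A, B, C, E, F}, so round 4, table 3 must be D.

D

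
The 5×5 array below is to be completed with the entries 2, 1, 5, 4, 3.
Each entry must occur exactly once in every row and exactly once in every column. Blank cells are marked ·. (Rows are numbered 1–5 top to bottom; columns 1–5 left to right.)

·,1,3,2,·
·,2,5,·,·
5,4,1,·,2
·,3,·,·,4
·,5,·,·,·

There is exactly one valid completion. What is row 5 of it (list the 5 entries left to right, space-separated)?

2 5 4 1 3

Row 1, column 1: row 1 has {2, 1, 3} and column 1 has {5}, leaving only 4.
Row 1, column 5: row 1 has {2, 1, 4, 3} and column 5 has {2, 4}, leaving only 5.
Row 3, column 4: row 3 has {2, 1, 5, 4} and column 4 has {2}, leaving only 3.
Row 4, column 3: row 4 has {4, 3} and column 3 has {1, 5, 3}, leaving only 2.
Row 5, column 3: row 5 has {5} and column 3 has {2, 1, 5, 3}, leaving only 4.
Row 5, column 4: row 5 has {5, 4} and column 4 has {2, 3}, leaving only 1.
Row 5, column 5: row 5 has {1, 5, 4} and column 5 has {2, 5, 4}, leaving only 3.
Row 5, column 1: row 5 has {1, 5, 4, 3} and column 1 has {5, 4}, leaving only 2.
So row 5 reads: 2 5 4 1 3.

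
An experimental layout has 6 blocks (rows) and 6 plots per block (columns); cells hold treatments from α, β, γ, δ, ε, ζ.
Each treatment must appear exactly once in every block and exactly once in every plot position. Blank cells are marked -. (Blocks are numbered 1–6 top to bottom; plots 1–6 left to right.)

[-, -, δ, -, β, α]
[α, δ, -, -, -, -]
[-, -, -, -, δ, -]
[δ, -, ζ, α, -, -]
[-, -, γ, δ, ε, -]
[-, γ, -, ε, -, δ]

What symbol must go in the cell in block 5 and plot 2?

Block 4, plot 5: block 4 has {α, δ, ζ} and plot 5 has {β, δ, ε}, leaving only γ.
Block 2, plot 5: block 2 has {α, δ} and plot 5 has {β, γ, δ, ε}, leaving only ζ.
Block 6, plot 5: block 6 has {γ, δ, ε} and plot 5 has {β, γ, δ, ε, ζ}, leaving only α.
Block 6, plot 3: block 6 has {α, γ, δ, ε} and plot 3 has {γ, δ, ζ}, leaving only β.
Block 2, plot 3: block 2 has {α, δ, ζ} and plot 3 has {β, γ, δ, ζ}, leaving only ε.
Block 3, plot 3: block 3 has {δ} and plot 3 has {β, γ, δ, ε, ζ}, leaving only α.
Block 6, plot 1: block 6 has {α, β, γ, δ, ε} and plot 1 has {α, δ}, leaving only ζ.
Block 5, plot 1: block 5 has {γ, δ, ε} and plot 1 has {α, δ, ζ}, leaving only β.
Block 5, plot 6: block 5 has {β, γ, δ, ε} and plot 6 has {α, δ}, leaving only ζ.
Block 5 already has {β, γ, δ, ε, ζ} and plot 2 already has {γ, δ}, so block 5, plot 2 must be α.

α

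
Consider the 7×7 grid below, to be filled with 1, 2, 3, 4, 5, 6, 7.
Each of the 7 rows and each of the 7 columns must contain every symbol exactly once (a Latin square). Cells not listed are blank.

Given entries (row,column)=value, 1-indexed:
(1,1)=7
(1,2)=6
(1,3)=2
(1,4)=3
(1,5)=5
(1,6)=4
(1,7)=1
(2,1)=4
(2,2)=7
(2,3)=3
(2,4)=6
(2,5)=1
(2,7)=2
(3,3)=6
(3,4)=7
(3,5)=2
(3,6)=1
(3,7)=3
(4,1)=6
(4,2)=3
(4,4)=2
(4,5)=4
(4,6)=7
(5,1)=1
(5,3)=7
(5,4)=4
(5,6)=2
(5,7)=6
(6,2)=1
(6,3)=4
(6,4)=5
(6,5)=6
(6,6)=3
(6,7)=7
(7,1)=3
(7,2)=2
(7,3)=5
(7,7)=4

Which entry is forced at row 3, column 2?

Row 2, column 6: row 2 has {1, 2, 3, 4, 6, 7} and column 6 has {1, 2, 3, 4, 7}, leaving only 5.
Row 3, column 1: row 3 has {1, 2, 3, 6, 7} and column 1 has {1, 3, 4, 6, 7}, leaving only 5.
Row 3 already has {1, 2, 3, 5, 6, 7} and column 2 already has {1, 2, 3, 6, 7}, so row 3, column 2 must be 4.

4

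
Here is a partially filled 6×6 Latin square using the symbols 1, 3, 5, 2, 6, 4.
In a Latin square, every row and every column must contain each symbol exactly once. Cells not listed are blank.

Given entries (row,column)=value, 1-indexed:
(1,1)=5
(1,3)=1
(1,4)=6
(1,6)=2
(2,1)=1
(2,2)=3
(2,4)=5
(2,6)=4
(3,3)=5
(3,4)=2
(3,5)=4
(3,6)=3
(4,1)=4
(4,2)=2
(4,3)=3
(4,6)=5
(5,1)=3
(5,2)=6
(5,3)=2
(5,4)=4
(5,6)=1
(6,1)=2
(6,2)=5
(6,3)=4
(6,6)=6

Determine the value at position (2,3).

6

Row 2 already has {1, 3, 5, 4} and column 3 already has {1, 3, 5, 2, 4}, so row 2, column 3 must be 6.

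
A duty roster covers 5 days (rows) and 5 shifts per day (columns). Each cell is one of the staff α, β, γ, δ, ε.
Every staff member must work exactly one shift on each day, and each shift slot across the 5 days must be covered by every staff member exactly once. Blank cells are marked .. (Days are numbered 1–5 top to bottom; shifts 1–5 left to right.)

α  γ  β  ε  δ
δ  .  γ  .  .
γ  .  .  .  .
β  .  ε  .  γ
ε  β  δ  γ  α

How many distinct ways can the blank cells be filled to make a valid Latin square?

Day 2, shift 2: eliminating its day and shift leaves {α, ε}.
Day 2, shift 4: eliminating its day and shift leaves {α, β}.
Day 2, shift 5: eliminating its day and shift leaves {β, ε}.
Day 3, shift 2: eliminating its day and shift leaves {α, δ, ε}.
Day 3, shift 3: eliminating its day and shift leaves {α}.
Day 3, shift 4: eliminating its day and shift leaves {α, β, δ}.
Day 3, shift 5: eliminating its day and shift leaves {β, ε}.
Day 4, shift 2: eliminating its day and shift leaves {α, δ}.
Day 4, shift 4: eliminating its day and shift leaves {α, δ}.
Enumerating the assignments across these blanks that avoid any day or shift repeat gives 2 completions.

2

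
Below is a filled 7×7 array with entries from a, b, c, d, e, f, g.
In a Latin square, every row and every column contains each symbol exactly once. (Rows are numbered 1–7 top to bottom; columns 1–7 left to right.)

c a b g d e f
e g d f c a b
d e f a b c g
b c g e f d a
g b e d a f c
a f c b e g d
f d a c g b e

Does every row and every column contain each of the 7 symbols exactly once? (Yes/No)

Each row is a permutation of the 7 symbols, and so is each column.

Yes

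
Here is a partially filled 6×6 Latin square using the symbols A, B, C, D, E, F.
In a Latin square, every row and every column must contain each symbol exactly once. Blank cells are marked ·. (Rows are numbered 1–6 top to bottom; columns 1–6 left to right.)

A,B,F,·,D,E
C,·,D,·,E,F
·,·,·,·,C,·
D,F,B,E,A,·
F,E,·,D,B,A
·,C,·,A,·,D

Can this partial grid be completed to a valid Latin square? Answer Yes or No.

Yes

No row or column among the givens repeats a symbol, and propagating forced cells runs into no contradiction.
One valid completion exists (for instance, A B F C D E / C A D B E F / E D A F C B / D F B E A C / F E C D B A / B C E A F D).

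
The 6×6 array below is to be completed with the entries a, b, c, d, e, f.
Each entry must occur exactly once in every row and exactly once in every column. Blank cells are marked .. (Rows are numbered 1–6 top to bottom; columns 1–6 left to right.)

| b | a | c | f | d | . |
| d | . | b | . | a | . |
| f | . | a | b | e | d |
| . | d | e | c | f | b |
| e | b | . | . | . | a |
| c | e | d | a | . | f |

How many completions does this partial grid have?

Row 1, column 6: eliminating its row and column leaves {e}.
Row 2, column 2: eliminating its row and column leaves {c, f}.
Row 2, column 4: eliminating its row and column leaves {e}.
Row 2, column 6: eliminating its row and column leaves {c, e}.
Row 3, column 2: eliminating its row and column leaves {c}.
Row 4, column 1: eliminating its row and column leaves {a}.
Row 5, column 3: eliminating its row and column leaves {f}.
Row 5, column 4: eliminating its row and column leaves {d}.
Row 5, column 5: eliminating its row and column leaves {c}.
Row 6, column 5: eliminating its row and column leaves {b}.
Only one assignment across all blanks avoids any row or column repeat, giving 1 completion.

1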